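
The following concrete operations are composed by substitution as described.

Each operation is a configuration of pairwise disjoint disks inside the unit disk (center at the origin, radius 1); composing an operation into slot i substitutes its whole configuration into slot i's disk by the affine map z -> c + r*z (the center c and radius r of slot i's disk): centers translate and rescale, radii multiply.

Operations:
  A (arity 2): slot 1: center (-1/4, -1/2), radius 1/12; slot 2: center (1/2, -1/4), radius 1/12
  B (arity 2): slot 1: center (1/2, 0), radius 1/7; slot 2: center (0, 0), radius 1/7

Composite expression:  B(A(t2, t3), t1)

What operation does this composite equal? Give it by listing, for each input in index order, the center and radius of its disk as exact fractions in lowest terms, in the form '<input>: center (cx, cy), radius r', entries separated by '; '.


t1: center (0, 0), radius 1/7; t2: center (13/28, -1/14), radius 1/84; t3: center (4/7, -1/28), radius 1/84

Nesting under B composes maps z -> c + r*z down each t-path.
input t2: composing its 2 substitution steps yields center (13/28, -1/14), radius 1/84
input t3: composing its 2 substitution steps yields center (4/7, -1/28), radius 1/84
input t1: composing its 1 substitution step yields center (0, 0), radius 1/7


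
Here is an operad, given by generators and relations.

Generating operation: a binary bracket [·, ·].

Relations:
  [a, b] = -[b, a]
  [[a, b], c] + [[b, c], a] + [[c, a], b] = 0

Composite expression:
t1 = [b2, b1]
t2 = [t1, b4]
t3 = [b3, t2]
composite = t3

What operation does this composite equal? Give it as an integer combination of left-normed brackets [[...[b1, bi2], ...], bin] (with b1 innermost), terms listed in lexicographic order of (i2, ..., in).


[[[b1, b2], b4], b3]

Left-normed coefficients sit on the b1-initial expansion words.
Composite bracket: [b3, [[b2, b1], b4]]
The bracket unfolds into 8 signed words via [a, b] = ab - ba (2^3 = 8).
Collect the words opening with b1:
  word b1b2b4b3 has sign +1, contributing +[[[b1, b2], b4], b3]


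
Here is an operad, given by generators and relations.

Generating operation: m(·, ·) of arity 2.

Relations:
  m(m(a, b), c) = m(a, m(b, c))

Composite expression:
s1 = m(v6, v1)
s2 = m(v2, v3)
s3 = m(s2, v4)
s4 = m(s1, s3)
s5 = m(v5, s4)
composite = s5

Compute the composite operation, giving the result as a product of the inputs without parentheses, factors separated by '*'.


v5 * v6 * v1 * v2 * v3 * v4

Associativity of m dissolves the nesting; only the v-input order survives.
m(v6, v1) spells out as v6 * v1
m(v2, v3) spells out as v2 * v3
m(m(v2, v3), v4) spells out as v2 * v3 * v4
m(m(v6, v1), m(m(v2, v3), v4)) spells out as v6 * v1 * v2 * v3 * v4
m(v5, m(m(v6, v1), m(m(v2, v3), v4))) spells out as v5 * v6 * v1 * v2 * v3 * v4


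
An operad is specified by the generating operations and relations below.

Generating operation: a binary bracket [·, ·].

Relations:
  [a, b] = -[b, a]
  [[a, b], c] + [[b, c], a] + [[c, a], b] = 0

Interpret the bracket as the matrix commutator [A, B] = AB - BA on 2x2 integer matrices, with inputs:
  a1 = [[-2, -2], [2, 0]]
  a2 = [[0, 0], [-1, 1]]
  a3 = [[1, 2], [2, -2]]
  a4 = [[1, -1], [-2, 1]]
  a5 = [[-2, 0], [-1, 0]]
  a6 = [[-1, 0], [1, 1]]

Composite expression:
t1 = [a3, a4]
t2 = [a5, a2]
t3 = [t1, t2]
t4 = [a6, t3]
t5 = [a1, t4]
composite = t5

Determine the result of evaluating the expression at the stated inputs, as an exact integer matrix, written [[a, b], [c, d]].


[[4, 0], [-4, -4]]

[a3, a4] = [[-2, -3], [6, 2]]
[a5, a2] = [[0, 0], [-1, 0]]
[[a3, a4], [a5, a2]] = [[3, 0], [-4, -3]]
[a6, [[a3, a4], [a5, a2]]] = [[0, 0], [-2, 0]]
[a1, [a6, [[a3, a4], [a5, a2]]]] = [[4, 0], [-4, -4]]


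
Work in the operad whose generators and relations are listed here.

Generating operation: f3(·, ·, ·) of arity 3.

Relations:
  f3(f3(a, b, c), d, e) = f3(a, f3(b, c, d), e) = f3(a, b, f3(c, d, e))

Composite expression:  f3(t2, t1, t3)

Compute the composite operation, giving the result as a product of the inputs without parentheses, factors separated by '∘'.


t2 ∘ t1 ∘ t3


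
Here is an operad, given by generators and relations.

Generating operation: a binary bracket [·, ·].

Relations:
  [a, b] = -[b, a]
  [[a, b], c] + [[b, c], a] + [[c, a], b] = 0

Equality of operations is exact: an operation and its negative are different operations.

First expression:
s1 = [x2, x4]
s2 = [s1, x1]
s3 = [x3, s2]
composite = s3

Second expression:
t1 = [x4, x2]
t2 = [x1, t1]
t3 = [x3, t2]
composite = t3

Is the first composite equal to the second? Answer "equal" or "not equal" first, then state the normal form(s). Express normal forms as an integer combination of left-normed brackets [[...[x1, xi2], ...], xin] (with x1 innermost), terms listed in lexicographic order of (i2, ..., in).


The first expression, normalized: [[[x1, x2], x4], x3] - [[[x1, x4], x2], x3]
The second expression, normalized: [[[x1, x2], x4], x3] - [[[x1, x4], x2], x3]
Identical normal forms: equal.

equal; the common form is [[[x1, x2], x4], x3] - [[[x1, x4], x2], x3]


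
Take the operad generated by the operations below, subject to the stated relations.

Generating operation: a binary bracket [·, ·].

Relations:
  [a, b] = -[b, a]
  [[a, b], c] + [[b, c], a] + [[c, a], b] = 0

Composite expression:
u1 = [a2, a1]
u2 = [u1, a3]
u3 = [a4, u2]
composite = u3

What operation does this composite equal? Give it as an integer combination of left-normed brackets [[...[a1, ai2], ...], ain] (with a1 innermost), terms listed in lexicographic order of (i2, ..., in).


[[[a1, a2], a3], a4]

A multilinear Lie element is pinned by a1-initial words (a1 innermost).
Composite bracket: [a4, [[a2, a1], a3]]
Each bracket splits as ab - ba, giving 8 signed words (2^3 = 8).
Keep just the words that open with a1:
  from a1a2a3a4, sign +1: term +[[[a1, a2], a3], a4]


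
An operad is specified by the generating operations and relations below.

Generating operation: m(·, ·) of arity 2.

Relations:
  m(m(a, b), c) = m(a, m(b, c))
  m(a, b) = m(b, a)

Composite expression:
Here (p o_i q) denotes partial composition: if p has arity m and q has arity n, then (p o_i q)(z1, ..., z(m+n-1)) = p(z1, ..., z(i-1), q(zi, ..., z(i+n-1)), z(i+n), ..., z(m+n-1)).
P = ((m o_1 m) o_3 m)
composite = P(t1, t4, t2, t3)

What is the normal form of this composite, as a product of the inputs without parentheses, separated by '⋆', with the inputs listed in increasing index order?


t1 ⋆ t2 ⋆ t3 ⋆ t4

Key point: m commutes, so take the t-inputs in any fixed order.
m(t1, t4) linearizes to t1 ⋆ t4
m(t2, t3) linearizes to t2 ⋆ t3
m(m(t1, t4), m(t2, t3)) linearizes to t1 ⋆ t4 ⋆ t2 ⋆ t3
putting the inputs in ascending order: t1 ⋆ t2 ⋆ t3 ⋆ t4


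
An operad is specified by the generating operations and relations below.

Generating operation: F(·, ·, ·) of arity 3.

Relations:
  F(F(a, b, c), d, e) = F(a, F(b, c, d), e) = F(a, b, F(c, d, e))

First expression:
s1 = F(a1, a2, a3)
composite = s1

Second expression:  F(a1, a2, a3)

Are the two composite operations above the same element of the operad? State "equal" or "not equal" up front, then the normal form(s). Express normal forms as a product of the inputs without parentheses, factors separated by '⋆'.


equal; the common form is a1 ⋆ a2 ⋆ a3

Reducing the first expression gives a1 ⋆ a2 ⋆ a3
Reducing the second expression gives a1 ⋆ a2 ⋆ a3
The forms coincide; equal.


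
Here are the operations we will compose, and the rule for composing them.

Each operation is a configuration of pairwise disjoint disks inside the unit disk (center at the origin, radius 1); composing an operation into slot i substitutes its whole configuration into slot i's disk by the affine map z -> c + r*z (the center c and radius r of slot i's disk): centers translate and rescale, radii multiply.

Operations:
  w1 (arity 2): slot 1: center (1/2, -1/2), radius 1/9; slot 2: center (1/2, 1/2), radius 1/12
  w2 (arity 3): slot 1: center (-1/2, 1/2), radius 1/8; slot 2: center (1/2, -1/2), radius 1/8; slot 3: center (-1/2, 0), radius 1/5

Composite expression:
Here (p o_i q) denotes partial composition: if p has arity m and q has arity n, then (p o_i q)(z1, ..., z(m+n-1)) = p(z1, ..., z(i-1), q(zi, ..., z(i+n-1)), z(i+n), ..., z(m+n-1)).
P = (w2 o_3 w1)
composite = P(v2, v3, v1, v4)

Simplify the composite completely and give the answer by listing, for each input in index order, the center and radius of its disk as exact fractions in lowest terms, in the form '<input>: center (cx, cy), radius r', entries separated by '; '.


Only the slot chain above each v matters under w2; compose those maps.
input v2: composing its 1 substitution step yields center (-1/2, 1/2), radius 1/8
input v3: composing its 1 substitution step yields center (1/2, -1/2), radius 1/8
input v1: composing its 2 substitution steps yields center (-2/5, -1/10), radius 1/45
input v4: composing its 2 substitution steps yields center (-2/5, 1/10), radius 1/60

v1: center (-2/5, -1/10), radius 1/45; v2: center (-1/2, 1/2), radius 1/8; v3: center (1/2, -1/2), radius 1/8; v4: center (-2/5, 1/10), radius 1/60


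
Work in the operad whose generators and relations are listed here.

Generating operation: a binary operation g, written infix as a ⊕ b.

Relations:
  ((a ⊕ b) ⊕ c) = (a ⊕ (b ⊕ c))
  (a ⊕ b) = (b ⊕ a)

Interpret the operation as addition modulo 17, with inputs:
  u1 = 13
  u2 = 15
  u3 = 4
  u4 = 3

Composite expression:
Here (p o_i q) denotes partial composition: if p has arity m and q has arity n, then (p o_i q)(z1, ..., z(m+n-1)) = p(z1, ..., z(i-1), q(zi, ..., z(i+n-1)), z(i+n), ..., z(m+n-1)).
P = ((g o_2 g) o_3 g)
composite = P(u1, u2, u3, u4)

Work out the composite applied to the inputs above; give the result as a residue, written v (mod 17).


1 (mod 17)

(u3 ⊕ u4) = 7
(u2 ⊕ (u3 ⊕ u4)) = 5
(u1 ⊕ (u2 ⊕ (u3 ⊕ u4))) = 1


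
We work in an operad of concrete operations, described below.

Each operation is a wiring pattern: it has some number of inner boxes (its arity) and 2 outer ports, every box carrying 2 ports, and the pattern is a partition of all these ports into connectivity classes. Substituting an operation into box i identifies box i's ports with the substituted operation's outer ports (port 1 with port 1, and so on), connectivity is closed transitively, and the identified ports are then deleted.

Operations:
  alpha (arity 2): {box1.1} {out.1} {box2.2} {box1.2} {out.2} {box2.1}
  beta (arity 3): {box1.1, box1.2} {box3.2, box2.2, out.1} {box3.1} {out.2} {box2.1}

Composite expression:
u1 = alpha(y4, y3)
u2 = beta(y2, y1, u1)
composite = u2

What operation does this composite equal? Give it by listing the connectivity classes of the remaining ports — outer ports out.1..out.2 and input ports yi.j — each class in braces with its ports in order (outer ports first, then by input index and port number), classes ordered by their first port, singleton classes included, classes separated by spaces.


Reachability decides: close wires over beta-identified ports.
the subtree at alpha composes to {out.1} {out.2} {y3.1} {y3.2} {y4.1} {y4.2} on (y4, y3); out.j = own outer ports
the subtree at beta composes to {out.1, y1.2} {out.2} {y1.1} {y2.1, y2.2} {y3.1} {y3.2} {y4.1} {y4.2} on (y2, y1, y4, y3); out.j = own outer ports

{out.1, y1.2} {out.2} {y1.1} {y2.1, y2.2} {y3.1} {y3.2} {y4.1} {y4.2}


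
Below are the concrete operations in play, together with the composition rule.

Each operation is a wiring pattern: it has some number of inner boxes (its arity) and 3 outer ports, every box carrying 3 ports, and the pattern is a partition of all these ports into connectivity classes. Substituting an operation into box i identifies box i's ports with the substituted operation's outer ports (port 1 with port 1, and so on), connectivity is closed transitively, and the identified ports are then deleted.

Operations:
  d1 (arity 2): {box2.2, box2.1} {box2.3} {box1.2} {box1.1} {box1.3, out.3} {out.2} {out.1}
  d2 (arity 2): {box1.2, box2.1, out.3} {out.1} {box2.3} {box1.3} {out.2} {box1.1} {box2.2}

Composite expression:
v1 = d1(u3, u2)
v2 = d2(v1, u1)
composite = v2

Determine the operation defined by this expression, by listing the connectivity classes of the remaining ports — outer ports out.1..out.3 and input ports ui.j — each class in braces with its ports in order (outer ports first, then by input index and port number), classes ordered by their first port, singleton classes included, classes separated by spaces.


{out.1} {out.2} {out.3, u1.1} {u1.2} {u1.3} {u2.1, u2.2} {u2.3} {u3.1} {u3.2} {u3.3}

Connectivity passes through glued d2-boundaries; trace each wire chain.
through d1, on inputs (u3, u2): {out.1} {out.2} {out.3, u3.3} {u2.1, u2.2} {u2.3} {u3.1} {u3.2} (out.j = stage outer ports)
through d2, on inputs (u3, u2, u1): {out.1} {out.2} {out.3, u1.1} {u1.2} {u1.3} {u2.1, u2.2} {u2.3} {u3.1} {u3.2} {u3.3} (out.j = stage outer ports)


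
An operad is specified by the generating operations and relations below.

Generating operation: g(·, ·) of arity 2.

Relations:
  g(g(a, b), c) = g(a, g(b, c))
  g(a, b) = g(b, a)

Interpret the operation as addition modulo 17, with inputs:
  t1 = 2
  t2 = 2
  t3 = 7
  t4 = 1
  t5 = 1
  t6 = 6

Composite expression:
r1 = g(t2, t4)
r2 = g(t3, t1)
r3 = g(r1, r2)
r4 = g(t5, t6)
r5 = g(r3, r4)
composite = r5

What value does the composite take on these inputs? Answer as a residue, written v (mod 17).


2 (mod 17)

g(t2, t4) = 3
g(t3, t1) = 9
g(g(t2, t4), g(t3, t1)) = 12
g(t5, t6) = 7
g(g(g(t2, t4), g(t3, t1)), g(t5, t6)) = 2


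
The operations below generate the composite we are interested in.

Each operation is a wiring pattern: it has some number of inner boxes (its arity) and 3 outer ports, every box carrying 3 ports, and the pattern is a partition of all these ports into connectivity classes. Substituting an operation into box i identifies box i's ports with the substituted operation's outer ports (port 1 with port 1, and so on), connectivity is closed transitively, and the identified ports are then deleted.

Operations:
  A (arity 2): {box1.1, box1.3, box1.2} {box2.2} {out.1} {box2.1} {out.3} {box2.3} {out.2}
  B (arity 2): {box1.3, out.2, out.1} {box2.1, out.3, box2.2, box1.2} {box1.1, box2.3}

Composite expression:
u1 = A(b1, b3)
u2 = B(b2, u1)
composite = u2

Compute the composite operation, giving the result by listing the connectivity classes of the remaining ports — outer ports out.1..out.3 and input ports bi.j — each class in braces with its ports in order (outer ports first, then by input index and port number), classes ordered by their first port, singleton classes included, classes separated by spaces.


Two ports join when wires chain via B-identified ports.
after A, the pattern on (b1, b3) reads {out.1} {out.2} {out.3} {b1.1, b1.2, b1.3} {b3.1} {b3.2} {b3.3} (out.j = its outer ports)
after B, the pattern on (b2, b1, b3) reads {out.1, out.2, b2.3} {out.3, b2.2} {b1.1, b1.2, b1.3} {b2.1} {b3.1} {b3.2} {b3.3} (out.j = its outer ports)

{out.1, out.2, b2.3} {out.3, b2.2} {b1.1, b1.2, b1.3} {b2.1} {b3.1} {b3.2} {b3.3}


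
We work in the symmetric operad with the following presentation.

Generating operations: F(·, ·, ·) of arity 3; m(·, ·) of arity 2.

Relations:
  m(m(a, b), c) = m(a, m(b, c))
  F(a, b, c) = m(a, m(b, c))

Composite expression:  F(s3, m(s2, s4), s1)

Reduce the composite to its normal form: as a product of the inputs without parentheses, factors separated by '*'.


Every regrouping of F is equal, so read the s-inputs in written order.
m(s2, s4) flattens to s2 * s4
F(s3, m(s2, s4), s1) flattens to s3 * s2 * s4 * s1

s3 * s2 * s4 * s1


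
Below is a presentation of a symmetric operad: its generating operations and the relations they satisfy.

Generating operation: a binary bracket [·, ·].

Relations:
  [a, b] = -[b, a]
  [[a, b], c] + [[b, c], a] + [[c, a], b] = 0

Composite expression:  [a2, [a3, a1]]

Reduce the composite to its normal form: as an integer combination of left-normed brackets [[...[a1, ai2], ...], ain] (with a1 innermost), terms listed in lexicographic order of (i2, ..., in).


[[a1, a3], a2]

A multilinear Lie element is pinned by a1-initial words (a1 innermost).
Composite bracket: [a2, [a3, a1]]
Under [a, b] = ab - ba we get 4 signed associative words (2^2 = 4).
Only words starting with a1 matter:
  a1a3a2 appears with sign +1, giving the term +[[a1, a3], a2]


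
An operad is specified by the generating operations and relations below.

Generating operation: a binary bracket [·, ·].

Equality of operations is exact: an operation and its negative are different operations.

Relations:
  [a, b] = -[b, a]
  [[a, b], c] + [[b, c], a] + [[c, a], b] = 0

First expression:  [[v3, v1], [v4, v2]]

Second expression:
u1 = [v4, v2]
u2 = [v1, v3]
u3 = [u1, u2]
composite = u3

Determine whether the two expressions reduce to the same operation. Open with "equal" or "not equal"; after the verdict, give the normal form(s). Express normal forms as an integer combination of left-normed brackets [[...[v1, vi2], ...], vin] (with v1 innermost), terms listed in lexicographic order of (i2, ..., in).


equal — both sides give [[[v1, v3], v2], v4] - [[[v1, v3], v4], v2]

Normal form of the first expression: [[[v1, v3], v2], v4] - [[[v1, v3], v4], v2]
Normal form of the second expression: [[[v1, v3], v2], v4] - [[[v1, v3], v4], v2]
One common form — equal.


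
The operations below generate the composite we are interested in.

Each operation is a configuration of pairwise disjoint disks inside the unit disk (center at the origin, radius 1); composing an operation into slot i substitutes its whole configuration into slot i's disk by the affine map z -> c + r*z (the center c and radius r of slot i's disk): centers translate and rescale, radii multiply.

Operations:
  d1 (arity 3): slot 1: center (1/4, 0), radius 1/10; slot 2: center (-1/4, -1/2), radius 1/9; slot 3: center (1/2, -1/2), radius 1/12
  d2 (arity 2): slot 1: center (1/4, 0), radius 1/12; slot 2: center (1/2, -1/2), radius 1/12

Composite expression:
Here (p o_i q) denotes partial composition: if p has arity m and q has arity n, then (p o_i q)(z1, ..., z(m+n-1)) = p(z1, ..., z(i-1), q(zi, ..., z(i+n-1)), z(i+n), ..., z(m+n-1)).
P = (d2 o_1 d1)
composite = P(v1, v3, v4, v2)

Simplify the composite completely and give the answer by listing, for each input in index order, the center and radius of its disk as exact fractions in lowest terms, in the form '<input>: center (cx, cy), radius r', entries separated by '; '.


v1: center (13/48, 0), radius 1/120; v2: center (1/2, -1/2), radius 1/12; v3: center (11/48, -1/24), radius 1/108; v4: center (7/24, -1/24), radius 1/144


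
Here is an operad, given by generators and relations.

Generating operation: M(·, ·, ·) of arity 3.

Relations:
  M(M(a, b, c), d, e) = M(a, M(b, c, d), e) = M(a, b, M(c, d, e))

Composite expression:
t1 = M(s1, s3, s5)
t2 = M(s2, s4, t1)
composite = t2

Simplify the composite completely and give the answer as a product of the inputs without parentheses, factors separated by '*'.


s2 * s4 * s1 * s3 * s5

Every regrouping of M is equal, so read the s-inputs in written order.
M(s1, s3, s5) collapses to s1 * s3 * s5
M(s2, s4, M(s1, s3, s5)) collapses to s2 * s4 * s1 * s3 * s5


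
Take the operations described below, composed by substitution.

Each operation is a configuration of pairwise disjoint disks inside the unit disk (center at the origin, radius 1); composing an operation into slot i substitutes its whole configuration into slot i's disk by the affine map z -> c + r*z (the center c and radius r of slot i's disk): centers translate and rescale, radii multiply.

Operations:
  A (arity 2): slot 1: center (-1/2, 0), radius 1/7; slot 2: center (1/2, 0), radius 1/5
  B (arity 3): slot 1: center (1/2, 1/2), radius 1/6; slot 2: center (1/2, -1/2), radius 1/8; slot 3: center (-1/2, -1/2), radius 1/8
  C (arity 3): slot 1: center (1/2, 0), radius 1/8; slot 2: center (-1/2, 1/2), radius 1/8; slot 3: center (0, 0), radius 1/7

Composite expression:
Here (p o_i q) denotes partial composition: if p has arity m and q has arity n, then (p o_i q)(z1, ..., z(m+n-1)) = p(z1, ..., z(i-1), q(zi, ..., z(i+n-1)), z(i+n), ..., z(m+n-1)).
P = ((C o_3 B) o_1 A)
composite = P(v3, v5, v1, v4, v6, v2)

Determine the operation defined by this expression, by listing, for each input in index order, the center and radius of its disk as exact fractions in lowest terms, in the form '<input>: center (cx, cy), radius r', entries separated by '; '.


v1: center (-1/2, 1/2), radius 1/8; v2: center (-1/14, -1/14), radius 1/56; v3: center (7/16, 0), radius 1/56; v4: center (1/14, 1/14), radius 1/42; v5: center (9/16, 0), radius 1/40; v6: center (1/14, -1/14), radius 1/56

Only the slot chain above each v matters under C; compose those maps.
tracing v3 down its 2-map path: center (7/16, 0), radius 1/56
tracing v5 down its 2-map path: center (9/16, 0), radius 1/40
tracing v1 down its 1-map path: center (-1/2, 1/2), radius 1/8
tracing v4 down its 2-map path: center (1/14, 1/14), radius 1/42
tracing v6 down its 2-map path: center (1/14, -1/14), radius 1/56
tracing v2 down its 2-map path: center (-1/14, -1/14), radius 1/56


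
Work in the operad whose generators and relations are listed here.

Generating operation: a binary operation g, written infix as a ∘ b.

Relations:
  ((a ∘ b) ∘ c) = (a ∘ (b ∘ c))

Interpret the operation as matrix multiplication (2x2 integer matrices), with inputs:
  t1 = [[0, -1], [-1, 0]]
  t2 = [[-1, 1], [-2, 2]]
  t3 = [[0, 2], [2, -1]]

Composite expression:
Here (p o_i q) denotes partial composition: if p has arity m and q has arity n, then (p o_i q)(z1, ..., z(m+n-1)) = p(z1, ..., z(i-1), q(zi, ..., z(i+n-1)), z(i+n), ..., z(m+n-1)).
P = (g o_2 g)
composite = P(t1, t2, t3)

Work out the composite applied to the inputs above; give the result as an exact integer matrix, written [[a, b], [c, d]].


[[-4, 6], [-2, 3]]

(t2 ∘ t3) = [[2, -3], [4, -6]]
(t1 ∘ (t2 ∘ t3)) = [[-4, 6], [-2, 3]]


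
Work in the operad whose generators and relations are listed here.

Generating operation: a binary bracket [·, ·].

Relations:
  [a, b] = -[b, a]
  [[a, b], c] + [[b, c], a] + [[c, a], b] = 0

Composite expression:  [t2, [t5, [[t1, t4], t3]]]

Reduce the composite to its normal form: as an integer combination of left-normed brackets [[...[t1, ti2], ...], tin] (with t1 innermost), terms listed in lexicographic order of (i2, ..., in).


[[[[t1, t4], t3], t5], t2]

In the tensor algebra, words opening t1 carry the t1-anchored form.
Composite bracket: [t2, [t5, [[t1, t4], t3]]]
Applying ab - ba throughout gives 16 signed words (2^4 = 16).
Only words starting with t1 matter:
  from t1t4t3t5t2, sign +1: term +[[[[t1, t4], t3], t5], t2]


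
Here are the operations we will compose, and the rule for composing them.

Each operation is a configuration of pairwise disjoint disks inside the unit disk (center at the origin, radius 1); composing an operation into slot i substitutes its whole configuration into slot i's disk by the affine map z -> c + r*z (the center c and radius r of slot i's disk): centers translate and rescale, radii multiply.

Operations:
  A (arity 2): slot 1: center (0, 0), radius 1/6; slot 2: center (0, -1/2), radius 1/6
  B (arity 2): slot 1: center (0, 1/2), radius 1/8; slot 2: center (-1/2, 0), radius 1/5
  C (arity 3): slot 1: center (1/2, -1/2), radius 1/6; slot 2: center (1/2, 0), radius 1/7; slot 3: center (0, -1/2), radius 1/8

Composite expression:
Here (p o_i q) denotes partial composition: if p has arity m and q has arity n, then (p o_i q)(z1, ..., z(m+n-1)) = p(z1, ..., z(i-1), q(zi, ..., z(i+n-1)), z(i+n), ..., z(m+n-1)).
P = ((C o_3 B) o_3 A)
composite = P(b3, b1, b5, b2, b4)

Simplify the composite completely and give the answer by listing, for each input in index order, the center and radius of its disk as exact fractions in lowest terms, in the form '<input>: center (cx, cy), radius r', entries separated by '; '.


b1: center (1/2, 0), radius 1/7; b2: center (0, -57/128), radius 1/384; b3: center (1/2, -1/2), radius 1/6; b4: center (-1/16, -1/2), radius 1/40; b5: center (0, -7/16), radius 1/384

Below C, radii multiply path by path; the b-disk centers shift.
b3 passes through 1 substitution, ending at center (1/2, -1/2), radius 1/6
b1 passes through 1 substitution, ending at center (1/2, 0), radius 1/7
b5 passes through 3 substitutions, ending at center (0, -7/16), radius 1/384
b2 passes through 3 substitutions, ending at center (0, -57/128), radius 1/384
b4 passes through 2 substitutions, ending at center (-1/16, -1/2), radius 1/40


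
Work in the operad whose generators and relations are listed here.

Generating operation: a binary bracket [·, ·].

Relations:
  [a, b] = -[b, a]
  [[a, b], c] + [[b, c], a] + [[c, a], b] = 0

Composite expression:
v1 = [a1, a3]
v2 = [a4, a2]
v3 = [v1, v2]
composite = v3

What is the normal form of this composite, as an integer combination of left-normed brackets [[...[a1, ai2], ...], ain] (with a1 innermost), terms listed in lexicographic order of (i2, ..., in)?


-[[[a1, a3], a2], a4] + [[[a1, a3], a4], a2]

Left-normed coefficients sit on the a1-initial expansion words.
Composite bracket: [[a1, a3], [a4, a2]]
Applying ab - ba throughout gives 8 signed words (2^3 = 8).
Keep just the words that open with a1:
  the word a1a3a2a4 carries sign -1 and contributes -[[[a1, a3], a2], a4]
  the word a1a3a4a2 carries sign +1 and contributes +[[[a1, a3], a4], a2]


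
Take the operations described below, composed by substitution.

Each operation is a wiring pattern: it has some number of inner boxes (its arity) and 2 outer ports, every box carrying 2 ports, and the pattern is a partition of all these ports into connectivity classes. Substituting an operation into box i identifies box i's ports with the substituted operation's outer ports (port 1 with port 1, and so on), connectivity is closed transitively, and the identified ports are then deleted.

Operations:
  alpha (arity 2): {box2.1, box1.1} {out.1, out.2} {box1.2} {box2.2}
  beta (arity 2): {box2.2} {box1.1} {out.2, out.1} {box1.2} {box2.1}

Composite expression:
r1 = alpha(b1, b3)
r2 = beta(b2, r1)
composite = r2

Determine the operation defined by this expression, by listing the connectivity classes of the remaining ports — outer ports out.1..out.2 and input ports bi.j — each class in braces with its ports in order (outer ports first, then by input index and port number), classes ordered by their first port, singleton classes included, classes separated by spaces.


{out.1, out.2} {b1.1, b3.1} {b1.2} {b2.1} {b2.2} {b3.2}

Two ports join when wires chain via beta-identified ports.
stage alpha: inputs (b1, b3), connectivity {out.1, out.2} {b1.1, b3.1} {b1.2} {b3.2}, out.j its boundary
stage beta: inputs (b2, b1, b3), connectivity {out.1, out.2} {b1.1, b3.1} {b1.2} {b2.1} {b2.2} {b3.2}, out.j its boundary


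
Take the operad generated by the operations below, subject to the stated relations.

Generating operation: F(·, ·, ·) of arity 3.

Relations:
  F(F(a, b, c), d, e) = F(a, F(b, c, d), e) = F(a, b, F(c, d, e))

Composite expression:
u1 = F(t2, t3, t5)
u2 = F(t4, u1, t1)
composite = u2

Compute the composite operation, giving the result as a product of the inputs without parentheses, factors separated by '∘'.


Associativity of F dissolves the nesting; only the t-input order survives.
F(t2, t3, t5) unparenthesizes to t2 ∘ t3 ∘ t5
F(t4, F(t2, t3, t5), t1) unparenthesizes to t4 ∘ t2 ∘ t3 ∘ t5 ∘ t1

t4 ∘ t2 ∘ t3 ∘ t5 ∘ t1


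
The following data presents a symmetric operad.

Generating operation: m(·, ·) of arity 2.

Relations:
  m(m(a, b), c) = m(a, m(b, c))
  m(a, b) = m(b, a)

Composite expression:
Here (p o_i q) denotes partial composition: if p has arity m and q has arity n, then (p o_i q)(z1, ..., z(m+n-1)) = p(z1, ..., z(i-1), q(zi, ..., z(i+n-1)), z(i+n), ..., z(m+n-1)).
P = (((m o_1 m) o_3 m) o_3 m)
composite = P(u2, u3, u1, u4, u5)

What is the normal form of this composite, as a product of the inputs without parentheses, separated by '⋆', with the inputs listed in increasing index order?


Shape and order are irrelevant to m; the u-input set decides.
m(u2, u3) flattens to u2 ⋆ u3
m(u1, u4) flattens to u1 ⋆ u4
m(m(u1, u4), u5) flattens to u1 ⋆ u4 ⋆ u5
m(m(u2, u3), m(m(u1, u4), u5)) flattens to u2 ⋆ u3 ⋆ u1 ⋆ u4 ⋆ u5
commutativity sorts the factors: u1 ⋆ u2 ⋆ u3 ⋆ u4 ⋆ u5

u1 ⋆ u2 ⋆ u3 ⋆ u4 ⋆ u5


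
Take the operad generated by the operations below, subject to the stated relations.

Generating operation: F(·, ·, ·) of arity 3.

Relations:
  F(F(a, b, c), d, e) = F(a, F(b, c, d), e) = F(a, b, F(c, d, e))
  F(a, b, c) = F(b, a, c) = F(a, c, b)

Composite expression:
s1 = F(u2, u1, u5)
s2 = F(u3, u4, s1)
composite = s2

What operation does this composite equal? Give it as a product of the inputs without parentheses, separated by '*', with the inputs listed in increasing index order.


u1 * u2 * u3 * u4 * u5

Shape and order are irrelevant to F; the u-input set decides.
F(u2, u1, u5) reduces to u2 * u1 * u5
F(u3, u4, F(u2, u1, u5)) reduces to u3 * u4 * u2 * u1 * u5
commutativity sorts the factors: u1 * u2 * u3 * u4 * u5


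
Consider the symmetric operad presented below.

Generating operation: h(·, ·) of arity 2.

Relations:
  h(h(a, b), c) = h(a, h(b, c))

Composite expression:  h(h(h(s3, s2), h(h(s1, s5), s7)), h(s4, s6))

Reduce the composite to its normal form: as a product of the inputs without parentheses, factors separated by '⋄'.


s3 ⋄ s2 ⋄ s1 ⋄ s5 ⋄ s7 ⋄ s4 ⋄ s6

Every regrouping of h is equal, so read the s-inputs in written order.
h(s3, s2) reduces to s3 ⋄ s2
h(s1, s5) reduces to s1 ⋄ s5
h(h(s1, s5), s7) reduces to s1 ⋄ s5 ⋄ s7
h(h(s3, s2), h(h(s1, s5), s7)) reduces to s3 ⋄ s2 ⋄ s1 ⋄ s5 ⋄ s7
h(s4, s6) reduces to s4 ⋄ s6
h(h(h(s3, s2), h(h(s1, s5), s7)), h(s4, s6)) reduces to s3 ⋄ s2 ⋄ s1 ⋄ s5 ⋄ s7 ⋄ s4 ⋄ s6


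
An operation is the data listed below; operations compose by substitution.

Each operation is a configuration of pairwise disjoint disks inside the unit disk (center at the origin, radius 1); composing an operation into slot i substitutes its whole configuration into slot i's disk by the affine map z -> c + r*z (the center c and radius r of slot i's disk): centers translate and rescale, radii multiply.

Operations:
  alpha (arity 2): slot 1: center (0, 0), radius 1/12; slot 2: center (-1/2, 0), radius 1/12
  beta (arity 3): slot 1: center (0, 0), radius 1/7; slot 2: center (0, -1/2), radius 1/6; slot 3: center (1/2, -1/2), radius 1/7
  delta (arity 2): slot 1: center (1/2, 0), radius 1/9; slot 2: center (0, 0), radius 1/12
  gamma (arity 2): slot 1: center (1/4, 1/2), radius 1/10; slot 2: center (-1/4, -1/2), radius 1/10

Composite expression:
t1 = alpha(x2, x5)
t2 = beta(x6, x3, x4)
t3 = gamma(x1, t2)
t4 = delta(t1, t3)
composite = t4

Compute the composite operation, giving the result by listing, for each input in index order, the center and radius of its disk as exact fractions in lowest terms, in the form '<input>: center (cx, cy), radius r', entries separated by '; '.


x1: center (1/48, 1/24), radius 1/120; x2: center (1/2, 0), radius 1/108; x3: center (-1/48, -11/240), radius 1/720; x4: center (-1/60, -11/240), radius 1/840; x5: center (4/9, 0), radius 1/108; x6: center (-1/48, -1/24), radius 1/840

Nesting under delta composes maps z -> c + r*z down each x-path.
for x2, the 2-step affine chain lands on center (1/2, 0), radius 1/108
for x5, the 2-step affine chain lands on center (4/9, 0), radius 1/108
for x1, the 2-step affine chain lands on center (1/48, 1/24), radius 1/120
for x6, the 3-step affine chain lands on center (-1/48, -1/24), radius 1/840
for x3, the 3-step affine chain lands on center (-1/48, -11/240), radius 1/720
for x4, the 3-step affine chain lands on center (-1/60, -11/240), radius 1/840


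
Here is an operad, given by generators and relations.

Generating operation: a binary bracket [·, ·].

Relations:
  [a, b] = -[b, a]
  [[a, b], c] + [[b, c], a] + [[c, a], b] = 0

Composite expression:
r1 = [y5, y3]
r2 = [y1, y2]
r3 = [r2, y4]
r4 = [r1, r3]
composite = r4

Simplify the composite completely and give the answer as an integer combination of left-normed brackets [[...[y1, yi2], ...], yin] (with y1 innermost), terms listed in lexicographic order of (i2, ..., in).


[[[[y1, y2], y4], y3], y5] - [[[[y1, y2], y4], y5], y3]

Expand each bracket as ab - ba; the y1-initial words give the coefficients.
Composite bracket: [[y5, y3], [[y1, y2], y4]]
The bracket unfolds into 16 signed words via [a, b] = ab - ba (2^4 = 16).
Keep just the words that open with y1:
  sign of y1y2y4y3y5 is +1, so it contributes +[[[[y1, y2], y4], y3], y5]
  sign of y1y2y4y5y3 is -1, so it contributes -[[[[y1, y2], y4], y5], y3]


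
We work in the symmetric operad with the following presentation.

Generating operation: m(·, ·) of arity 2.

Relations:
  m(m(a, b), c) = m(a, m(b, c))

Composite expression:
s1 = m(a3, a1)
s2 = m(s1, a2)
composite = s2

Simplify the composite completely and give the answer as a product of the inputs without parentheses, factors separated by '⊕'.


a3 ⊕ a1 ⊕ a2

Under associativity of m, the answer is the a's in reading order.
m(a3, a1) reduces to a3 ⊕ a1
m(m(a3, a1), a2) reduces to a3 ⊕ a1 ⊕ a2


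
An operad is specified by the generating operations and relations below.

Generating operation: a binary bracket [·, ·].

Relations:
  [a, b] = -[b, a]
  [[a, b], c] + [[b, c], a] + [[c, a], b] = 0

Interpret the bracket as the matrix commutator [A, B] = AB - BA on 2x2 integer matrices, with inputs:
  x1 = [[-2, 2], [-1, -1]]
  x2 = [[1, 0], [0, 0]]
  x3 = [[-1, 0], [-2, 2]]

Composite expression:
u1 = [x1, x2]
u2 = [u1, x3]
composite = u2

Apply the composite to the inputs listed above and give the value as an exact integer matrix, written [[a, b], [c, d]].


[[4, -6], [3, -4]]

[x1, x2] = [[0, -2], [-1, 0]]
[[x1, x2], x3] = [[4, -6], [3, -4]]


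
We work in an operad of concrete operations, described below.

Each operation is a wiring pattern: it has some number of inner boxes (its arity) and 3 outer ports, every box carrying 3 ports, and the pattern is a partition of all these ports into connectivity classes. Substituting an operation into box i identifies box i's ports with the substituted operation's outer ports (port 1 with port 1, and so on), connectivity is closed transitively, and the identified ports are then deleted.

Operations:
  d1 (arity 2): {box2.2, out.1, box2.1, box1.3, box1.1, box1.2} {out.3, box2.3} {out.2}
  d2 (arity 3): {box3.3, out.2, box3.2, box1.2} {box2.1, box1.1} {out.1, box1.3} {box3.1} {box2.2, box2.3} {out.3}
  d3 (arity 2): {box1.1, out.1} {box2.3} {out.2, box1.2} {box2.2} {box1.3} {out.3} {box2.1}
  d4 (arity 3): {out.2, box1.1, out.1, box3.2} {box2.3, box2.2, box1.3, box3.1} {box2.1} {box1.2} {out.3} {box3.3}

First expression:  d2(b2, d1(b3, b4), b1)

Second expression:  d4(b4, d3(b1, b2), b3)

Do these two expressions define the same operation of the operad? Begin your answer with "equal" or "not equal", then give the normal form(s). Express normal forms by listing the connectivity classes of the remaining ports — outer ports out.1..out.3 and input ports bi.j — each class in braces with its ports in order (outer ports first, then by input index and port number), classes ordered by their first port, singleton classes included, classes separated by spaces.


not equal: they reduce to {out.1, b2.3} {out.2, b1.2, b1.3, b2.2} {out.3} {b1.1} {b2.1, b3.1, b3.2, b3.3, b4.1, b4.2} {b4.3} and {out.1, out.2, b3.2, b4.1} {out.3} {b1.1} {b1.2, b3.1, b4.3} {b1.3} {b2.1} {b2.2} {b2.3} {b3.3} {b4.2}

Normal form of the first expression: {out.1, b2.3} {out.2, b1.2, b1.3, b2.2} {out.3} {b1.1} {b2.1, b3.1, b3.2, b3.3, b4.1, b4.2} {b4.3}
Normal form of the second expression: {out.1, out.2, b3.2, b4.1} {out.3} {b1.1} {b1.2, b3.1, b4.3} {b1.3} {b2.1} {b2.2} {b2.3} {b3.3} {b4.2}
The forms do not match — not equal.


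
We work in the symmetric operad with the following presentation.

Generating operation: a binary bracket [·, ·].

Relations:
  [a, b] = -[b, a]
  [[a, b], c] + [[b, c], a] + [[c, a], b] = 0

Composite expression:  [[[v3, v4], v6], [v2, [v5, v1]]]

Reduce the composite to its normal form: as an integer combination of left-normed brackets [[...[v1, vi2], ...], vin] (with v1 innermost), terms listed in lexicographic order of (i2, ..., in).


A multilinear Lie element is pinned by v1-initial words (v1 innermost).
Composite bracket: [[[v3, v4], v6], [v2, [v5, v1]]]
Under [a, b] = ab - ba we get 32 signed associative words (2^5 = 32).
Words beginning with v1 determine it all:
  word v1v5v2v3v4v6 has sign -1, contributing -[[[[[v1, v5], v2], v3], v4], v6]
  word v1v5v2v4v3v6 has sign +1, contributing +[[[[[v1, v5], v2], v4], v3], v6]
  word v1v5v2v6v3v4 has sign +1, contributing +[[[[[v1, v5], v2], v6], v3], v4]
  word v1v5v2v6v4v3 has sign -1, contributing -[[[[[v1, v5], v2], v6], v4], v3]

-[[[[[v1, v5], v2], v3], v4], v6] + [[[[[v1, v5], v2], v4], v3], v6] + [[[[[v1, v5], v2], v6], v3], v4] - [[[[[v1, v5], v2], v6], v4], v3]


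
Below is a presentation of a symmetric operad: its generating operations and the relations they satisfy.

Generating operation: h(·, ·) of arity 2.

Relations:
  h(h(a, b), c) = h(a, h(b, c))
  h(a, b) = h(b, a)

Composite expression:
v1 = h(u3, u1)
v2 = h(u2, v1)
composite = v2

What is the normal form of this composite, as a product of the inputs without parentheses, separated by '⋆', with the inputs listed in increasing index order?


Shape and order are irrelevant to h; the u-input set decides.
h(u3, u1) collapses to u3 ⋆ u1
h(u2, h(u3, u1)) collapses to u2 ⋆ u3 ⋆ u1
the factors in increasing index order: u1 ⋆ u2 ⋆ u3

u1 ⋆ u2 ⋆ u3


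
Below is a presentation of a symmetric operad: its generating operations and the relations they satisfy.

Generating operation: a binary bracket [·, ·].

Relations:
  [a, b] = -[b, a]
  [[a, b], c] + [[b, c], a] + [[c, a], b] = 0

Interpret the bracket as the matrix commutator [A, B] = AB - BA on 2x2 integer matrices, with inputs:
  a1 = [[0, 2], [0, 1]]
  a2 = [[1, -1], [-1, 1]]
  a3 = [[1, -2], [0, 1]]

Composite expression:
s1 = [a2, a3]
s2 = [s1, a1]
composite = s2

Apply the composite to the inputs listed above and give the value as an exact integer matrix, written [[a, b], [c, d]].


[[0, -8], [0, 0]]

[a2, a3] = [[-2, 0], [0, 2]]
[[a2, a3], a1] = [[0, -8], [0, 0]]


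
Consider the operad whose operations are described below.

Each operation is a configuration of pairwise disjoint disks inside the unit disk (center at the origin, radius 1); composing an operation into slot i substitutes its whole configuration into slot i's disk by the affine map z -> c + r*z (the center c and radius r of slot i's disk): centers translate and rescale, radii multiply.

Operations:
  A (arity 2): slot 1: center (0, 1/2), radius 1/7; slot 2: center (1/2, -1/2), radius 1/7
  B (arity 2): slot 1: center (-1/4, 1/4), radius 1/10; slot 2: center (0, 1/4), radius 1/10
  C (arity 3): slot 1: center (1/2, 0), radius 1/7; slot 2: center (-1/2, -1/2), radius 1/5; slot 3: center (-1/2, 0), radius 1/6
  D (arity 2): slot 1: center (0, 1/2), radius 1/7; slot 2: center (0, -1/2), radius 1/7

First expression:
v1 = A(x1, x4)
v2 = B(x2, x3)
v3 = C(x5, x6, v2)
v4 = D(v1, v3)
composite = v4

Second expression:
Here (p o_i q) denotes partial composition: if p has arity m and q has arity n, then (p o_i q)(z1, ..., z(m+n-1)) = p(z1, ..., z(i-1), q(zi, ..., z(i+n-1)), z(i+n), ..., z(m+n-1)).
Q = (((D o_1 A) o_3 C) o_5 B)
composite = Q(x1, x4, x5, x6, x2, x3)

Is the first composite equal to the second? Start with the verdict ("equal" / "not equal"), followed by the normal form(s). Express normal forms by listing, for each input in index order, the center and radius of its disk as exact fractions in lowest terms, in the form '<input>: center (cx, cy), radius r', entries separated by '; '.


equal: each reduces to x1: center (0, 4/7), radius 1/49; x2: center (-13/168, -83/168), radius 1/420; x3: center (-1/14, -83/168), radius 1/420; x4: center (1/14, 3/7), radius 1/49; x5: center (1/14, -1/2), radius 1/49; x6: center (-1/14, -4/7), radius 1/35

The first expression, normalized: x1: center (0, 4/7), radius 1/49; x2: center (-13/168, -83/168), radius 1/420; x3: center (-1/14, -83/168), radius 1/420; x4: center (1/14, 3/7), radius 1/49; x5: center (1/14, -1/2), radius 1/49; x6: center (-1/14, -4/7), radius 1/35
The second expression, normalized: x1: center (0, 4/7), radius 1/49; x2: center (-13/168, -83/168), radius 1/420; x3: center (-1/14, -83/168), radius 1/420; x4: center (1/14, 3/7), radius 1/49; x5: center (1/14, -1/2), radius 1/49; x6: center (-1/14, -4/7), radius 1/35
One common form — equal.
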